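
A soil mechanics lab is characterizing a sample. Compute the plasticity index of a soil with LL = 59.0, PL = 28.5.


Using PI = LL - PL
PI = 59.0 - 28.5
PI = 30.5


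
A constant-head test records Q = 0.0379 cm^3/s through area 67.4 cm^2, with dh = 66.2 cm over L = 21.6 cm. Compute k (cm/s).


Compute hydraulic gradient:
i = dh / L = 66.2 / 21.6 = 3.06481
Then apply Darcy's law:
k = Q / (A * i)
k = 0.0379 / (67.4 * 3.06481)
k = 0.0379 / 206.569
k = 0.000183 cm/s


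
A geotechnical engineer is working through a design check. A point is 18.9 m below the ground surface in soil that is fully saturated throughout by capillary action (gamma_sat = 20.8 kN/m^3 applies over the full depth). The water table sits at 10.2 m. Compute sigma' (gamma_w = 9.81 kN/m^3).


Result: 307.77 kPa

Derivation:
Total stress = gamma_sat * depth
sigma = 20.8 * 18.9 = 393.12 kPa
Pore water pressure u = gamma_w * (depth - d_wt)
u = 9.81 * (18.9 - 10.2) = 85.347 kPa
Effective stress = sigma - u
sigma' = 393.12 - 85.347 = 307.77 kPa


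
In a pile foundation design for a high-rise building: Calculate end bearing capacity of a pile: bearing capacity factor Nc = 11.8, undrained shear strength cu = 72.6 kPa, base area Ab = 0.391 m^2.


Using Qb = Nc * cu * Ab
Qb = 11.8 * 72.6 * 0.391
Qb = 334.96 kN


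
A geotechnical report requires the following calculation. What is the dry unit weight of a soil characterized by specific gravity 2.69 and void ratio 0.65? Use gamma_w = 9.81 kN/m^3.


Using gamma_d = Gs * gamma_w / (1 + e)
gamma_d = 2.69 * 9.81 / (1 + 0.65)
gamma_d = 2.69 * 9.81 / 1.65
gamma_d = 15.993 kN/m^3


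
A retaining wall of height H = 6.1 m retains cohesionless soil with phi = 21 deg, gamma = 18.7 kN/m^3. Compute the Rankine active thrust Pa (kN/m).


Compute active earth pressure coefficient:
Ka = tan^2(45 - phi/2) = tan^2(34.5) = 0.472355
Compute active force:
Pa = 0.5 * Ka * gamma * H^2
Pa = 0.5 * 0.472355 * 18.7 * 6.1^2
Pa = 164.34 kN/m


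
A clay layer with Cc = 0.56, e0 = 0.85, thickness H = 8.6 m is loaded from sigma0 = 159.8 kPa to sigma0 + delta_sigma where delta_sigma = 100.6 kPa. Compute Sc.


Result: 0.5521 m

Derivation:
Using Sc = Cc * H / (1 + e0) * log10((sigma0 + delta_sigma) / sigma0)
Stress ratio = (159.8 + 100.6) / 159.8 = 1.62954
log10(1.62954) = 0.212064
Cc * H / (1 + e0) = 0.56 * 8.6 / (1 + 0.85) = 2.60324
Sc = 2.60324 * 0.212064
Sc = 0.5521 m


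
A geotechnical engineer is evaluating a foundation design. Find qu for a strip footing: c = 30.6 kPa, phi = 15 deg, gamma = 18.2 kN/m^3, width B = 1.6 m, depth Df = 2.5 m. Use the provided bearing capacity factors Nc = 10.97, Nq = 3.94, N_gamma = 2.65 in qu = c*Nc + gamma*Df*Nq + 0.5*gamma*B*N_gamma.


Compute qu = c*Nc + gamma*Df*Nq + 0.5*gamma*B*N_gamma
Term 1: 30.6 * 10.97 = 335.682
Term 2: 18.2 * 2.5 * 3.94 = 179.27
Term 3: 0.5 * 18.2 * 1.6 * 2.65 = 38.584
qu = 335.682 + 179.27 + 38.584
qu = 553.54 kPa


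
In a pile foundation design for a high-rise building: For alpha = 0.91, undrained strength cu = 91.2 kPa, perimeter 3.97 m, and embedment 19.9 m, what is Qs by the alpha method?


Using Qs = alpha * cu * perimeter * L
Qs = 0.91 * 91.2 * 3.97 * 19.9
Qs = 6556.62 kN


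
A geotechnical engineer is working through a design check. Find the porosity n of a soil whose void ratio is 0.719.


Using the relation n = e / (1 + e)
n = 0.719 / (1 + 0.719)
n = 0.719 / 1.719
n = 0.4183


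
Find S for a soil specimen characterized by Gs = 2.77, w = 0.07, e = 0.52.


Using S = Gs * w / e
S = 2.77 * 0.07 / 0.52
S = 0.3729


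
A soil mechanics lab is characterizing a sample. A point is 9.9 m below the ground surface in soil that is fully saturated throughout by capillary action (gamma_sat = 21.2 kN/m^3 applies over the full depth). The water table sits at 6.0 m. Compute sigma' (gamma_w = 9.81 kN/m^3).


Result: 171.62 kPa

Derivation:
Total stress = gamma_sat * depth
sigma = 21.2 * 9.9 = 209.88 kPa
Pore water pressure u = gamma_w * (depth - d_wt)
u = 9.81 * (9.9 - 6.0) = 38.259 kPa
Effective stress = sigma - u
sigma' = 209.88 - 38.259 = 171.62 kPa


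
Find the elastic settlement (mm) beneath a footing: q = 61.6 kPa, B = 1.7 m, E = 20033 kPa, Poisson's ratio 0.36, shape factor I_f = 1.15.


Using Se = q * B * (1 - nu^2) * I_f / E
1 - nu^2 = 1 - 0.36^2 = 0.8704
Se = 61.6 * 1.7 * 0.8704 * 1.15 / 20033
Se = 0.005232 m
Convert to mm: Se = 0.005232 * 1000 = 5.232 mm


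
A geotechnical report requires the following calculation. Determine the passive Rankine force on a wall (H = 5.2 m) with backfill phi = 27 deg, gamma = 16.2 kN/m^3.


Compute passive earth pressure coefficient:
Kp = tan^2(45 + phi/2) = tan^2(58.5) = 2.66294
Compute passive force:
Pp = 0.5 * Kp * gamma * H^2
Pp = 0.5 * 2.66294 * 16.2 * 5.2^2
Pp = 583.25 kN/m


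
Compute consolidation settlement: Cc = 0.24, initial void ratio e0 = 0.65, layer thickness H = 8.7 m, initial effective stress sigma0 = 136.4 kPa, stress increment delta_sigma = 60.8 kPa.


Using Sc = Cc * H / (1 + e0) * log10((sigma0 + delta_sigma) / sigma0)
Stress ratio = (136.4 + 60.8) / 136.4 = 1.44575
log10(1.44575) = 0.160093
Cc * H / (1 + e0) = 0.24 * 8.7 / (1 + 0.65) = 1.26545
Sc = 1.26545 * 0.160093
Sc = 0.2026 m


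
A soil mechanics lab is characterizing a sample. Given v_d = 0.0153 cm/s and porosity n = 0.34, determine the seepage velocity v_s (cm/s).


Using v_s = v_d / n
v_s = 0.0153 / 0.34
v_s = 0.045 cm/s


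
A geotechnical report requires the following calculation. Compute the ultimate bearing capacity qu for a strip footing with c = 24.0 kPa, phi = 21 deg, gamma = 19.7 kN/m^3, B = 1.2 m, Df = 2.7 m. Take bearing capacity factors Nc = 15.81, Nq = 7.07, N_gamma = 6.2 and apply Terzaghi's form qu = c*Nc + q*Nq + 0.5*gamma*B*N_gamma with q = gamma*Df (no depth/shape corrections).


Compute qu = c*Nc + gamma*Df*Nq + 0.5*gamma*B*N_gamma
Term 1: 24.0 * 15.81 = 379.44
Term 2: 19.7 * 2.7 * 7.07 = 376.0533
Term 3: 0.5 * 19.7 * 1.2 * 6.2 = 73.284
qu = 379.44 + 376.0533 + 73.284
qu = 828.78 kPa


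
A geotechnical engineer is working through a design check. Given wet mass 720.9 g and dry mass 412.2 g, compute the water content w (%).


Result: 74.89 %

Derivation:
Using w = (m_wet - m_dry) / m_dry * 100
m_wet - m_dry = 720.9 - 412.2 = 308.7 g
w = 308.7 / 412.2 * 100
w = 74.89 %


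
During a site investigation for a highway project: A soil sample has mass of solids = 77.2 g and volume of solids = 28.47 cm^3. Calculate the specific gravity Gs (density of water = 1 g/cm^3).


Result: 2.712

Derivation:
Using Gs = m_s / (V_s * rho_w)
Since rho_w = 1 g/cm^3:
Gs = 77.2 / 28.47
Gs = 2.712


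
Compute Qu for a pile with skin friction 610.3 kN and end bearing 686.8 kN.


Using Qu = Qf + Qb
Qu = 610.3 + 686.8
Qu = 1297.1 kN


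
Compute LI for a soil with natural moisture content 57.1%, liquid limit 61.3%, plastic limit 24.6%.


Result: 0.886

Derivation:
First compute the plasticity index:
PI = LL - PL = 61.3 - 24.6 = 36.7
Then compute the liquidity index:
LI = (w - PL) / PI
LI = (57.1 - 24.6) / 36.7
LI = 0.886


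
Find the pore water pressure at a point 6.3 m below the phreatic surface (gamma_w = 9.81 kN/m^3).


Using u = gamma_w * h_w
u = 9.81 * 6.3
u = 61.8 kPa


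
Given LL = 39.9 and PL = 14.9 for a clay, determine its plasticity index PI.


Using PI = LL - PL
PI = 39.9 - 14.9
PI = 25.0


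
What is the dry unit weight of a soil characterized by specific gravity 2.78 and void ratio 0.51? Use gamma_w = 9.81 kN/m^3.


Using gamma_d = Gs * gamma_w / (1 + e)
gamma_d = 2.78 * 9.81 / (1 + 0.51)
gamma_d = 2.78 * 9.81 / 1.51
gamma_d = 18.061 kN/m^3


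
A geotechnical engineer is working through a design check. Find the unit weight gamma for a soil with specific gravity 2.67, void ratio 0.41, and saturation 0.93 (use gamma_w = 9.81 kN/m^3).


Using gamma = gamma_w * (Gs + S*e) / (1 + e)
Numerator: Gs + S*e = 2.67 + 0.93*0.41 = 3.0513
Denominator: 1 + e = 1 + 0.41 = 1.41
gamma = 9.81 * 3.0513 / 1.41
gamma = 21.229 kN/m^3


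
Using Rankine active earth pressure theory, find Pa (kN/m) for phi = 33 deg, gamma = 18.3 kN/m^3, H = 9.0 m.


Result: 218.49 kN/m

Derivation:
Compute active earth pressure coefficient:
Ka = tan^2(45 - phi/2) = tan^2(28.5) = 0.294801
Compute active force:
Pa = 0.5 * Ka * gamma * H^2
Pa = 0.5 * 0.294801 * 18.3 * 9.0^2
Pa = 218.49 kN/m


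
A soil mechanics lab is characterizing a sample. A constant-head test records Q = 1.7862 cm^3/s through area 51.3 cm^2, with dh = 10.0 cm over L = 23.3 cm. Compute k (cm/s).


Compute hydraulic gradient:
i = dh / L = 10.0 / 23.3 = 0.429185
Then apply Darcy's law:
k = Q / (A * i)
k = 1.7862 / (51.3 * 0.429185)
k = 1.7862 / 22.0172
k = 0.081128 cm/s


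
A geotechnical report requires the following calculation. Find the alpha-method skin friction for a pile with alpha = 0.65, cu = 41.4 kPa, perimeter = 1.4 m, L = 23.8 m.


Using Qs = alpha * cu * perimeter * L
Qs = 0.65 * 41.4 * 1.4 * 23.8
Qs = 896.64 kN


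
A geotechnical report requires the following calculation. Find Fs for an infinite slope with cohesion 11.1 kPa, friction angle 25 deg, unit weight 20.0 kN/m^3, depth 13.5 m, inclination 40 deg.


Using Fs = c / (gamma*H*sin(beta)*cos(beta)) + tan(phi)/tan(beta)
Cohesion contribution = 11.1 / (20.0*13.5*sin(40)*cos(40))
Cohesion contribution = 0.0834906
Friction contribution = tan(25)/tan(40) = 0.555724
Fs = 0.0834906 + 0.555724
Fs = 0.639


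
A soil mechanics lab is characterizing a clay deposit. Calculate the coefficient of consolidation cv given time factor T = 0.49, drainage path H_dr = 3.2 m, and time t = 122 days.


Using cv = T * H_dr^2 / t
H_dr^2 = 3.2^2 = 10.24
cv = 0.49 * 10.24 / 122
cv = 0.04113 m^2/day


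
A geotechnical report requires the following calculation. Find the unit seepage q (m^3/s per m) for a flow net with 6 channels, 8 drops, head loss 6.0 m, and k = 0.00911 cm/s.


Result: 0.00041 m^3/s per m

Derivation:
Convert k to m/s for unit consistency with H:
k = 0.00911 cm/s = 0.00911 / 100 m/s = 9.11e-05 m/s
Using q = k * H * Nf / Nd
Nf / Nd = 6 / 8 = 0.75
q = 9.11e-05 * 6.0 * 0.75
q = 0.00041 m^3/s per m


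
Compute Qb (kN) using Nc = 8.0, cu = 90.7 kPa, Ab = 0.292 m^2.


Using Qb = Nc * cu * Ab
Qb = 8.0 * 90.7 * 0.292
Qb = 211.88 kN


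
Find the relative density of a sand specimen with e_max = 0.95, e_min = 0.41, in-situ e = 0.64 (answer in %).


Using Dr = (e_max - e) / (e_max - e_min) * 100
e_max - e = 0.95 - 0.64 = 0.31
e_max - e_min = 0.95 - 0.41 = 0.54
Dr = 0.31 / 0.54 * 100
Dr = 57.41 %


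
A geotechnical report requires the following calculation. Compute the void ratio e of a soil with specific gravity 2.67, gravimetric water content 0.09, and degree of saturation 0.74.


Result: 0.3247

Derivation:
Using the relation e = Gs * w / S
e = 2.67 * 0.09 / 0.74
e = 0.3247


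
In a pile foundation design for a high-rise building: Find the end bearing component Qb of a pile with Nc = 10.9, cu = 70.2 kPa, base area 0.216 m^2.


Using Qb = Nc * cu * Ab
Qb = 10.9 * 70.2 * 0.216
Qb = 165.28 kN


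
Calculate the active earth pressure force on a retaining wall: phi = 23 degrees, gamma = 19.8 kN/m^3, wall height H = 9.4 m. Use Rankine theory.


Result: 383.23 kN/m

Derivation:
Compute active earth pressure coefficient:
Ka = tan^2(45 - phi/2) = tan^2(33.5) = 0.438092
Compute active force:
Pa = 0.5 * Ka * gamma * H^2
Pa = 0.5 * 0.438092 * 19.8 * 9.4^2
Pa = 383.23 kN/m


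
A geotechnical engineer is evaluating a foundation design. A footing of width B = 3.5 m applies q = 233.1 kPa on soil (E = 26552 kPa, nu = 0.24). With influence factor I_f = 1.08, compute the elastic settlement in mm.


Result: 31.273 mm

Derivation:
Using Se = q * B * (1 - nu^2) * I_f / E
1 - nu^2 = 1 - 0.24^2 = 0.9424
Se = 233.1 * 3.5 * 0.9424 * 1.08 / 26552
Se = 0.031273 m
Convert to mm: Se = 0.031273 * 1000 = 31.273 mm


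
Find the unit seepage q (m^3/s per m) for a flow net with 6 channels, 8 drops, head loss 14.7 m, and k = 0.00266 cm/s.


Convert k to m/s for unit consistency with H:
k = 0.00266 cm/s = 0.00266 / 100 m/s = 2.66e-05 m/s
Using q = k * H * Nf / Nd
Nf / Nd = 6 / 8 = 0.75
q = 2.66e-05 * 14.7 * 0.75
q = 0.0002933 m^3/s per m


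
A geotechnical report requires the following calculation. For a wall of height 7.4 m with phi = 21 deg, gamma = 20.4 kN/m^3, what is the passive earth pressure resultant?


Compute passive earth pressure coefficient:
Kp = tan^2(45 + phi/2) = tan^2(55.5) = 2.117051
Compute passive force:
Pp = 0.5 * Kp * gamma * H^2
Pp = 0.5 * 2.117051 * 20.4 * 7.4^2
Pp = 1182.48 kN/m


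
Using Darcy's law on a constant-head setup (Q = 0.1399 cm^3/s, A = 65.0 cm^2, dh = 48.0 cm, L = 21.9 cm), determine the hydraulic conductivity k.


Compute hydraulic gradient:
i = dh / L = 48.0 / 21.9 = 2.19178
Then apply Darcy's law:
k = Q / (A * i)
k = 0.1399 / (65.0 * 2.19178)
k = 0.1399 / 142.466
k = 0.000982 cm/s


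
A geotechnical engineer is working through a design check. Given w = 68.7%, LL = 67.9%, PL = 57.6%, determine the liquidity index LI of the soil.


Result: 1.078

Derivation:
First compute the plasticity index:
PI = LL - PL = 67.9 - 57.6 = 10.3
Then compute the liquidity index:
LI = (w - PL) / PI
LI = (68.7 - 57.6) / 10.3
LI = 1.078


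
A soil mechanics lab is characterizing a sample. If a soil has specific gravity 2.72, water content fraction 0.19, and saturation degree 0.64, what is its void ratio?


Result: 0.8075

Derivation:
Using the relation e = Gs * w / S
e = 2.72 * 0.19 / 0.64
e = 0.8075


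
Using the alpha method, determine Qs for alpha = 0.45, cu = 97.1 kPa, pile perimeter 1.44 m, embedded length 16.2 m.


Using Qs = alpha * cu * perimeter * L
Qs = 0.45 * 97.1 * 1.44 * 16.2
Qs = 1019.32 kN


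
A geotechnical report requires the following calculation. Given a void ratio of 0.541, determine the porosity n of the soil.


Using the relation n = e / (1 + e)
n = 0.541 / (1 + 0.541)
n = 0.541 / 1.541
n = 0.3511


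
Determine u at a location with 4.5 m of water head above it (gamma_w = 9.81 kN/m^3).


Using u = gamma_w * h_w
u = 9.81 * 4.5
u = 44.15 kPa


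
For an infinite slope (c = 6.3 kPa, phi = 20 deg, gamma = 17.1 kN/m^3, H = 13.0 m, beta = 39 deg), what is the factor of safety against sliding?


Result: 0.507

Derivation:
Using Fs = c / (gamma*H*sin(beta)*cos(beta)) + tan(phi)/tan(beta)
Cohesion contribution = 6.3 / (17.1*13.0*sin(39)*cos(39))
Cohesion contribution = 0.0579464
Friction contribution = tan(20)/tan(39) = 0.449466
Fs = 0.0579464 + 0.449466
Fs = 0.507


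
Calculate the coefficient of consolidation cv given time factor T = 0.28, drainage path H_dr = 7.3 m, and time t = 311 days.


Result: 0.04798 m^2/day

Derivation:
Using cv = T * H_dr^2 / t
H_dr^2 = 7.3^2 = 53.29
cv = 0.28 * 53.29 / 311
cv = 0.04798 m^2/day


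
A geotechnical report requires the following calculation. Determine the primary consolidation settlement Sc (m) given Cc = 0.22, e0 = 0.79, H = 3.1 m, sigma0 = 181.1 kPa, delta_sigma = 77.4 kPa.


Result: 0.0589 m

Derivation:
Using Sc = Cc * H / (1 + e0) * log10((sigma0 + delta_sigma) / sigma0)
Stress ratio = (181.1 + 77.4) / 181.1 = 1.42739
log10(1.42739) = 0.154542
Cc * H / (1 + e0) = 0.22 * 3.1 / (1 + 0.79) = 0.381006
Sc = 0.381006 * 0.154542
Sc = 0.0589 m


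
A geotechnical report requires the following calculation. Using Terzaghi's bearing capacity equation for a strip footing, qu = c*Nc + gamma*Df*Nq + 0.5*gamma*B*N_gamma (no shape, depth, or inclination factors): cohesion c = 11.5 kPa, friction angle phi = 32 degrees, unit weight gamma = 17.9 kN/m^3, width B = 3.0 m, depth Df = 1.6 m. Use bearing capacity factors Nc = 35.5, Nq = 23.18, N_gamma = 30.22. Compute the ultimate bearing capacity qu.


Compute qu = c*Nc + gamma*Df*Nq + 0.5*gamma*B*N_gamma
Term 1: 11.5 * 35.5 = 408.25
Term 2: 17.9 * 1.6 * 23.18 = 663.8752
Term 3: 0.5 * 17.9 * 3.0 * 30.22 = 811.407
qu = 408.25 + 663.8752 + 811.407
qu = 1883.53 kPa


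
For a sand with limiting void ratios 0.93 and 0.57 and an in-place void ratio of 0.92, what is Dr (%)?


Using Dr = (e_max - e) / (e_max - e_min) * 100
e_max - e = 0.93 - 0.92 = 0.01
e_max - e_min = 0.93 - 0.57 = 0.36
Dr = 0.01 / 0.36 * 100
Dr = 2.78 %


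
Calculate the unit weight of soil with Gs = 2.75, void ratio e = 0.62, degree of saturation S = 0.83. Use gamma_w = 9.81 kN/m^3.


Using gamma = gamma_w * (Gs + S*e) / (1 + e)
Numerator: Gs + S*e = 2.75 + 0.83*0.62 = 3.2646
Denominator: 1 + e = 1 + 0.62 = 1.62
gamma = 9.81 * 3.2646 / 1.62
gamma = 19.769 kN/m^3


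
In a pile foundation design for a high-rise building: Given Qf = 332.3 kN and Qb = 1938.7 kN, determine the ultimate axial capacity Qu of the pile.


Result: 2271.0 kN

Derivation:
Using Qu = Qf + Qb
Qu = 332.3 + 1938.7
Qu = 2271.0 kN


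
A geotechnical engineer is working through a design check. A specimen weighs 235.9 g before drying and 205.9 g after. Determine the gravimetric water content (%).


Using w = (m_wet - m_dry) / m_dry * 100
m_wet - m_dry = 235.9 - 205.9 = 30.0 g
w = 30.0 / 205.9 * 100
w = 14.57 %


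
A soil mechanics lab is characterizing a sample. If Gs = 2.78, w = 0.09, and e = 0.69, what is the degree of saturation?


Using S = Gs * w / e
S = 2.78 * 0.09 / 0.69
S = 0.3626


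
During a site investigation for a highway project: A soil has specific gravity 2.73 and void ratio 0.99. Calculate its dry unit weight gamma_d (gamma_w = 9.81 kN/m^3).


Using gamma_d = Gs * gamma_w / (1 + e)
gamma_d = 2.73 * 9.81 / (1 + 0.99)
gamma_d = 2.73 * 9.81 / 1.99
gamma_d = 13.458 kN/m^3


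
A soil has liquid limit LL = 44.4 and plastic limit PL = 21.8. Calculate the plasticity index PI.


Using PI = LL - PL
PI = 44.4 - 21.8
PI = 22.6


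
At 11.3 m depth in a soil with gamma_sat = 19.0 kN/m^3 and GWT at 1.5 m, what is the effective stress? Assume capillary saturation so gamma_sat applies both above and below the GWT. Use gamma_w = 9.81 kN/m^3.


Total stress = gamma_sat * depth
sigma = 19.0 * 11.3 = 214.7 kPa
Pore water pressure u = gamma_w * (depth - d_wt)
u = 9.81 * (11.3 - 1.5) = 96.138 kPa
Effective stress = sigma - u
sigma' = 214.7 - 96.138 = 118.56 kPa


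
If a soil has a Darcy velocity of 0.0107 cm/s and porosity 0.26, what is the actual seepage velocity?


Using v_s = v_d / n
v_s = 0.0107 / 0.26
v_s = 0.04115 cm/s


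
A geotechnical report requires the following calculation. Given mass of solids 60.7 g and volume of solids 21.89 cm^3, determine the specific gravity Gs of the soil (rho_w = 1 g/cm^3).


Result: 2.773

Derivation:
Using Gs = m_s / (V_s * rho_w)
Since rho_w = 1 g/cm^3:
Gs = 60.7 / 21.89
Gs = 2.773


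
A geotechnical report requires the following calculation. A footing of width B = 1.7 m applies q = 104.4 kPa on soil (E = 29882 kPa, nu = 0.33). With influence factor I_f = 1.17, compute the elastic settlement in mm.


Result: 6.192 mm

Derivation:
Using Se = q * B * (1 - nu^2) * I_f / E
1 - nu^2 = 1 - 0.33^2 = 0.8911
Se = 104.4 * 1.7 * 0.8911 * 1.17 / 29882
Se = 0.006192 m
Convert to mm: Se = 0.006192 * 1000 = 6.192 mm


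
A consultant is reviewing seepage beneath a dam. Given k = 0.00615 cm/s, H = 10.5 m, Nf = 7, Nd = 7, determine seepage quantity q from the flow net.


Convert k to m/s for unit consistency with H:
k = 0.00615 cm/s = 0.00615 / 100 m/s = 6.15e-05 m/s
Using q = k * H * Nf / Nd
Nf / Nd = 7 / 7 = 1.0
q = 6.15e-05 * 10.5 * 1.0
q = 0.0006457 m^3/s per m


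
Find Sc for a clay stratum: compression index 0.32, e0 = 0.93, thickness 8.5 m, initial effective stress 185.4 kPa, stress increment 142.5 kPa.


Result: 0.349 m

Derivation:
Using Sc = Cc * H / (1 + e0) * log10((sigma0 + delta_sigma) / sigma0)
Stress ratio = (185.4 + 142.5) / 185.4 = 1.76861
log10(1.76861) = 0.247632
Cc * H / (1 + e0) = 0.32 * 8.5 / (1 + 0.93) = 1.40933
Sc = 1.40933 * 0.247632
Sc = 0.349 m


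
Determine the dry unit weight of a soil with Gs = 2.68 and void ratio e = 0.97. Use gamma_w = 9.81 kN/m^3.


Using gamma_d = Gs * gamma_w / (1 + e)
gamma_d = 2.68 * 9.81 / (1 + 0.97)
gamma_d = 2.68 * 9.81 / 1.97
gamma_d = 13.346 kN/m^3


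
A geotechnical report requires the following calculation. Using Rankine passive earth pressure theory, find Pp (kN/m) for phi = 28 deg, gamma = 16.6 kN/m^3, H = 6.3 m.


Compute passive earth pressure coefficient:
Kp = tan^2(45 + phi/2) = tan^2(59.0) = 2.769826
Compute passive force:
Pp = 0.5 * Kp * gamma * H^2
Pp = 0.5 * 2.769826 * 16.6 * 6.3^2
Pp = 912.46 kN/m


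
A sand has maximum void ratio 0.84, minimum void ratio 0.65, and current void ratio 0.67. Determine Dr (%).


Using Dr = (e_max - e) / (e_max - e_min) * 100
e_max - e = 0.84 - 0.67 = 0.17
e_max - e_min = 0.84 - 0.65 = 0.19
Dr = 0.17 / 0.19 * 100
Dr = 89.47 %


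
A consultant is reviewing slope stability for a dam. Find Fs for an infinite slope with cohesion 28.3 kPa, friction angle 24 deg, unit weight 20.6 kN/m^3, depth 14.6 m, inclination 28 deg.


Using Fs = c / (gamma*H*sin(beta)*cos(beta)) + tan(phi)/tan(beta)
Cohesion contribution = 28.3 / (20.6*14.6*sin(28)*cos(28))
Cohesion contribution = 0.226998
Friction contribution = tan(24)/tan(28) = 0.837353
Fs = 0.226998 + 0.837353
Fs = 1.064


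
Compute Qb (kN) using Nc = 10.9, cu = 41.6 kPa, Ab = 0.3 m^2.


Result: 136.03 kN

Derivation:
Using Qb = Nc * cu * Ab
Qb = 10.9 * 41.6 * 0.3
Qb = 136.03 kN


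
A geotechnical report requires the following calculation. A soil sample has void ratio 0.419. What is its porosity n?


Using the relation n = e / (1 + e)
n = 0.419 / (1 + 0.419)
n = 0.419 / 1.419
n = 0.2953


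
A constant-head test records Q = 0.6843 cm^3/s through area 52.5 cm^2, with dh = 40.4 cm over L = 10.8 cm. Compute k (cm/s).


Compute hydraulic gradient:
i = dh / L = 40.4 / 10.8 = 3.74074
Then apply Darcy's law:
k = Q / (A * i)
k = 0.6843 / (52.5 * 3.74074)
k = 0.6843 / 196.389
k = 0.003484 cm/s


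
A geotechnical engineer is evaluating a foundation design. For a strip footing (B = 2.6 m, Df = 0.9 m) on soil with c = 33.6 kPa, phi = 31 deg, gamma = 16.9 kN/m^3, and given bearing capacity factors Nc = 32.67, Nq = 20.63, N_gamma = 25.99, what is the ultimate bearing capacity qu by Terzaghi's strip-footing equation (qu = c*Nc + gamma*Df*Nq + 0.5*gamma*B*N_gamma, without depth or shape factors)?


Compute qu = c*Nc + gamma*Df*Nq + 0.5*gamma*B*N_gamma
Term 1: 33.6 * 32.67 = 1097.712
Term 2: 16.9 * 0.9 * 20.63 = 313.7823
Term 3: 0.5 * 16.9 * 2.6 * 25.99 = 571.0003
qu = 1097.712 + 313.7823 + 571.0003
qu = 1982.49 kPa


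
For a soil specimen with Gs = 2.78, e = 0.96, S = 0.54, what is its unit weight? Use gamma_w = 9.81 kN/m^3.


Result: 16.509 kN/m^3

Derivation:
Using gamma = gamma_w * (Gs + S*e) / (1 + e)
Numerator: Gs + S*e = 2.78 + 0.54*0.96 = 3.2984
Denominator: 1 + e = 1 + 0.96 = 1.96
gamma = 9.81 * 3.2984 / 1.96
gamma = 16.509 kN/m^3


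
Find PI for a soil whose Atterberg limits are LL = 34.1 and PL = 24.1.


Using PI = LL - PL
PI = 34.1 - 24.1
PI = 10.0


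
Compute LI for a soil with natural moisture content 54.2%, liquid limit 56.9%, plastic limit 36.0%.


First compute the plasticity index:
PI = LL - PL = 56.9 - 36.0 = 20.9
Then compute the liquidity index:
LI = (w - PL) / PI
LI = (54.2 - 36.0) / 20.9
LI = 0.871


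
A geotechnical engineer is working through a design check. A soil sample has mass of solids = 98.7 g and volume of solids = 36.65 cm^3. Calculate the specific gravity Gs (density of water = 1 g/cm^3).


Using Gs = m_s / (V_s * rho_w)
Since rho_w = 1 g/cm^3:
Gs = 98.7 / 36.65
Gs = 2.693


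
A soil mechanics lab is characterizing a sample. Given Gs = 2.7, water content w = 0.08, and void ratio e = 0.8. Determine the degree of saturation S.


Using S = Gs * w / e
S = 2.7 * 0.08 / 0.8
S = 0.27


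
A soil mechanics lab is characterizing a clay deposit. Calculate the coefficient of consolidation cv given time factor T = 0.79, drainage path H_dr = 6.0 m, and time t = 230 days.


Using cv = T * H_dr^2 / t
H_dr^2 = 6.0^2 = 36.0
cv = 0.79 * 36.0 / 230
cv = 0.12365 m^2/day


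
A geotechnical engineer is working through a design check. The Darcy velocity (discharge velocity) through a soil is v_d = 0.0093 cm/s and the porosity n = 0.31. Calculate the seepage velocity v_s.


Using v_s = v_d / n
v_s = 0.0093 / 0.31
v_s = 0.03 cm/s


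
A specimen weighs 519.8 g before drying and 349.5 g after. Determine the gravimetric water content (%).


Using w = (m_wet - m_dry) / m_dry * 100
m_wet - m_dry = 519.8 - 349.5 = 170.3 g
w = 170.3 / 349.5 * 100
w = 48.73 %


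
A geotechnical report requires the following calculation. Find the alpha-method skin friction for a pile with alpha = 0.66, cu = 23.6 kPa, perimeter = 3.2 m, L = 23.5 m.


Using Qs = alpha * cu * perimeter * L
Qs = 0.66 * 23.6 * 3.2 * 23.5
Qs = 1171.32 kN


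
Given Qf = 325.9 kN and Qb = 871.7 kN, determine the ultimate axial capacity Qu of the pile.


Using Qu = Qf + Qb
Qu = 325.9 + 871.7
Qu = 1197.6 kN


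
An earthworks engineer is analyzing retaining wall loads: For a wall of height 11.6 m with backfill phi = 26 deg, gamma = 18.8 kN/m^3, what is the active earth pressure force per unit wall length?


Compute active earth pressure coefficient:
Ka = tan^2(45 - phi/2) = tan^2(32.0) = 0.390462
Compute active force:
Pa = 0.5 * Ka * gamma * H^2
Pa = 0.5 * 0.390462 * 18.8 * 11.6^2
Pa = 493.88 kN/m


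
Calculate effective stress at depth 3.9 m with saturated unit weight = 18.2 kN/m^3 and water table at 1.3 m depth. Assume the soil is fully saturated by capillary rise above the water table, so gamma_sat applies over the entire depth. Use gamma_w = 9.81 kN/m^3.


Total stress = gamma_sat * depth
sigma = 18.2 * 3.9 = 70.98 kPa
Pore water pressure u = gamma_w * (depth - d_wt)
u = 9.81 * (3.9 - 1.3) = 25.506 kPa
Effective stress = sigma - u
sigma' = 70.98 - 25.506 = 45.47 kPa


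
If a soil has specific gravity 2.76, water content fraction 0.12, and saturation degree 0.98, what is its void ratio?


Using the relation e = Gs * w / S
e = 2.76 * 0.12 / 0.98
e = 0.338


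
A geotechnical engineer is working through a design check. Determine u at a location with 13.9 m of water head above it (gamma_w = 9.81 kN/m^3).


Result: 136.36 kPa

Derivation:
Using u = gamma_w * h_w
u = 9.81 * 13.9
u = 136.36 kPa


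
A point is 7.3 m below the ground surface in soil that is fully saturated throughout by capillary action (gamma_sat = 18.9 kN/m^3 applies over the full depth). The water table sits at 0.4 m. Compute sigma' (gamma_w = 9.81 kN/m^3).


Total stress = gamma_sat * depth
sigma = 18.9 * 7.3 = 137.97 kPa
Pore water pressure u = gamma_w * (depth - d_wt)
u = 9.81 * (7.3 - 0.4) = 67.689 kPa
Effective stress = sigma - u
sigma' = 137.97 - 67.689 = 70.28 kPa


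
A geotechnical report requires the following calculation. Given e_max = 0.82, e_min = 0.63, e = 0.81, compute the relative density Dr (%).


Using Dr = (e_max - e) / (e_max - e_min) * 100
e_max - e = 0.82 - 0.81 = 0.01
e_max - e_min = 0.82 - 0.63 = 0.19
Dr = 0.01 / 0.19 * 100
Dr = 5.26 %


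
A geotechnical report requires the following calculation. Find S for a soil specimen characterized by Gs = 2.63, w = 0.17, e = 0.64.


Result: 0.6986

Derivation:
Using S = Gs * w / e
S = 2.63 * 0.17 / 0.64
S = 0.6986


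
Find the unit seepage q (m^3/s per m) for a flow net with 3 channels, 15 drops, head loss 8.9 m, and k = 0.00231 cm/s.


Convert k to m/s for unit consistency with H:
k = 0.00231 cm/s = 0.00231 / 100 m/s = 2.31e-05 m/s
Using q = k * H * Nf / Nd
Nf / Nd = 3 / 15 = 0.2
q = 2.31e-05 * 8.9 * 0.2
q = 4.112e-05 m^3/s per m


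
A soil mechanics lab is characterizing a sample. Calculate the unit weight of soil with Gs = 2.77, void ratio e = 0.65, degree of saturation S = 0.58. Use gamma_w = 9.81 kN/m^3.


Result: 18.71 kN/m^3

Derivation:
Using gamma = gamma_w * (Gs + S*e) / (1 + e)
Numerator: Gs + S*e = 2.77 + 0.58*0.65 = 3.147
Denominator: 1 + e = 1 + 0.65 = 1.65
gamma = 9.81 * 3.147 / 1.65
gamma = 18.71 kN/m^3


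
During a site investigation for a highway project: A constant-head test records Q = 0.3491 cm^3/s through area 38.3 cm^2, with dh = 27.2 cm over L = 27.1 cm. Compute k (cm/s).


Result: 0.009081 cm/s

Derivation:
Compute hydraulic gradient:
i = dh / L = 27.2 / 27.1 = 1.00369
Then apply Darcy's law:
k = Q / (A * i)
k = 0.3491 / (38.3 * 1.00369)
k = 0.3491 / 38.4413
k = 0.009081 cm/s


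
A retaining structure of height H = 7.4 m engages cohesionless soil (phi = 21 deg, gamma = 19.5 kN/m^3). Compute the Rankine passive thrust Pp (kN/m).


Result: 1130.31 kN/m

Derivation:
Compute passive earth pressure coefficient:
Kp = tan^2(45 + phi/2) = tan^2(55.5) = 2.117051
Compute passive force:
Pp = 0.5 * Kp * gamma * H^2
Pp = 0.5 * 2.117051 * 19.5 * 7.4^2
Pp = 1130.31 kN/m


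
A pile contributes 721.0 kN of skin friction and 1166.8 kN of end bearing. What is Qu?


Using Qu = Qf + Qb
Qu = 721.0 + 1166.8
Qu = 1887.8 kN


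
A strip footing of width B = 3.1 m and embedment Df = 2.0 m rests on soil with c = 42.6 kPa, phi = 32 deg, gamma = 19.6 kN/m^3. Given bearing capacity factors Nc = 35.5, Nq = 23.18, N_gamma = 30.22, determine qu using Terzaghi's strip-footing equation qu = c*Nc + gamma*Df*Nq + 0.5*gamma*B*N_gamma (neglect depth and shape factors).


Compute qu = c*Nc + gamma*Df*Nq + 0.5*gamma*B*N_gamma
Term 1: 42.6 * 35.5 = 1512.3
Term 2: 19.6 * 2.0 * 23.18 = 908.656
Term 3: 0.5 * 19.6 * 3.1 * 30.22 = 918.0836
qu = 1512.3 + 908.656 + 918.0836
qu = 3339.04 kPa


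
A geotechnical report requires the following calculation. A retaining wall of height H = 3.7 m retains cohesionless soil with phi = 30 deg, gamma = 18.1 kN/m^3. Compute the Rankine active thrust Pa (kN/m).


Compute active earth pressure coefficient:
Ka = tan^2(45 - phi/2) = tan^2(30.0) = 0.333333
Compute active force:
Pa = 0.5 * Ka * gamma * H^2
Pa = 0.5 * 0.333333 * 18.1 * 3.7^2
Pa = 41.3 kN/m


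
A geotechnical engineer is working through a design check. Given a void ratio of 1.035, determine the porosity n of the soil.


Result: 0.5086

Derivation:
Using the relation n = e / (1 + e)
n = 1.035 / (1 + 1.035)
n = 1.035 / 2.035
n = 0.5086


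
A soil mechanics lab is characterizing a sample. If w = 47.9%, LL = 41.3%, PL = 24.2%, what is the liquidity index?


First compute the plasticity index:
PI = LL - PL = 41.3 - 24.2 = 17.1
Then compute the liquidity index:
LI = (w - PL) / PI
LI = (47.9 - 24.2) / 17.1
LI = 1.386


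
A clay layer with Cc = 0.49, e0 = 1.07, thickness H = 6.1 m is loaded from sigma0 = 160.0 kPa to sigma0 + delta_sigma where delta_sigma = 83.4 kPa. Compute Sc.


Result: 0.2631 m

Derivation:
Using Sc = Cc * H / (1 + e0) * log10((sigma0 + delta_sigma) / sigma0)
Stress ratio = (160.0 + 83.4) / 160.0 = 1.52125
log10(1.52125) = 0.182201
Cc * H / (1 + e0) = 0.49 * 6.1 / (1 + 1.07) = 1.44396
Sc = 1.44396 * 0.182201
Sc = 0.2631 m


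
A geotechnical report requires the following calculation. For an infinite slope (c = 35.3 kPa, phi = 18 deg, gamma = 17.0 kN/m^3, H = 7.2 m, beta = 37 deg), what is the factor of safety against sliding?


Result: 1.031

Derivation:
Using Fs = c / (gamma*H*sin(beta)*cos(beta)) + tan(phi)/tan(beta)
Cohesion contribution = 35.3 / (17.0*7.2*sin(37)*cos(37))
Cohesion contribution = 0.600042
Friction contribution = tan(18)/tan(37) = 0.431183
Fs = 0.600042 + 0.431183
Fs = 1.031


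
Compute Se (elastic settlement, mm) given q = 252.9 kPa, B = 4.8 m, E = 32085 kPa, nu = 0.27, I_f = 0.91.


Using Se = q * B * (1 - nu^2) * I_f / E
1 - nu^2 = 1 - 0.27^2 = 0.9271
Se = 252.9 * 4.8 * 0.9271 * 0.91 / 32085
Se = 0.031919 m
Convert to mm: Se = 0.031919 * 1000 = 31.919 mm


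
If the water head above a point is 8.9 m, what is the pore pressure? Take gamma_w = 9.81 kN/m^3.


Using u = gamma_w * h_w
u = 9.81 * 8.9
u = 87.31 kPa


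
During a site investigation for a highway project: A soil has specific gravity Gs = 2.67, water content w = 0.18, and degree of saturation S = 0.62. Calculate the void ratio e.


Result: 0.7752

Derivation:
Using the relation e = Gs * w / S
e = 2.67 * 0.18 / 0.62
e = 0.7752


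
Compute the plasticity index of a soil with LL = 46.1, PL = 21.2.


Using PI = LL - PL
PI = 46.1 - 21.2
PI = 24.9


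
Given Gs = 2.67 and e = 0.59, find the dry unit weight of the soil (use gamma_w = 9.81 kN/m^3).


Using gamma_d = Gs * gamma_w / (1 + e)
gamma_d = 2.67 * 9.81 / (1 + 0.59)
gamma_d = 2.67 * 9.81 / 1.59
gamma_d = 16.473 kN/m^3


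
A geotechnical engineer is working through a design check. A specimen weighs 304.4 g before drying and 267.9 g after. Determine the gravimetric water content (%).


Result: 13.62 %

Derivation:
Using w = (m_wet - m_dry) / m_dry * 100
m_wet - m_dry = 304.4 - 267.9 = 36.5 g
w = 36.5 / 267.9 * 100
w = 13.62 %


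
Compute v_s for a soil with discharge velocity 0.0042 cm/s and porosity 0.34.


Result: 0.01235 cm/s

Derivation:
Using v_s = v_d / n
v_s = 0.0042 / 0.34
v_s = 0.01235 cm/s


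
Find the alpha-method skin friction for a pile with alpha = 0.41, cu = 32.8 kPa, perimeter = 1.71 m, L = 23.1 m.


Using Qs = alpha * cu * perimeter * L
Qs = 0.41 * 32.8 * 1.71 * 23.1
Qs = 531.21 kN


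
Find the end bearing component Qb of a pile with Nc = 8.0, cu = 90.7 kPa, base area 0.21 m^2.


Using Qb = Nc * cu * Ab
Qb = 8.0 * 90.7 * 0.21
Qb = 152.38 kN


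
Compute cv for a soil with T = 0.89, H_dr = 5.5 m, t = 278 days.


Result: 0.09684 m^2/day

Derivation:
Using cv = T * H_dr^2 / t
H_dr^2 = 5.5^2 = 30.25
cv = 0.89 * 30.25 / 278
cv = 0.09684 m^2/day


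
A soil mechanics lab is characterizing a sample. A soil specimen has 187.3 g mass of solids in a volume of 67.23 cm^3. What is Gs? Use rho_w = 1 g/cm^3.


Using Gs = m_s / (V_s * rho_w)
Since rho_w = 1 g/cm^3:
Gs = 187.3 / 67.23
Gs = 2.786


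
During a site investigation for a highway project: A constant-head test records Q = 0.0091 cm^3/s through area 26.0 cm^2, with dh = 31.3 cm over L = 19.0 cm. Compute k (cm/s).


Result: 0.000212 cm/s

Derivation:
Compute hydraulic gradient:
i = dh / L = 31.3 / 19.0 = 1.64737
Then apply Darcy's law:
k = Q / (A * i)
k = 0.0091 / (26.0 * 1.64737)
k = 0.0091 / 42.8316
k = 0.000212 cm/s


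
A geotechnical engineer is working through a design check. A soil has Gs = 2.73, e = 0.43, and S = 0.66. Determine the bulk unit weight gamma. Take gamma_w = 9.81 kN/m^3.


Using gamma = gamma_w * (Gs + S*e) / (1 + e)
Numerator: Gs + S*e = 2.73 + 0.66*0.43 = 3.0138
Denominator: 1 + e = 1 + 0.43 = 1.43
gamma = 9.81 * 3.0138 / 1.43
gamma = 20.675 kN/m^3


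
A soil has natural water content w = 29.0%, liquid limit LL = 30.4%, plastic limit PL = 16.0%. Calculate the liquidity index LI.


Result: 0.903

Derivation:
First compute the plasticity index:
PI = LL - PL = 30.4 - 16.0 = 14.4
Then compute the liquidity index:
LI = (w - PL) / PI
LI = (29.0 - 16.0) / 14.4
LI = 0.903


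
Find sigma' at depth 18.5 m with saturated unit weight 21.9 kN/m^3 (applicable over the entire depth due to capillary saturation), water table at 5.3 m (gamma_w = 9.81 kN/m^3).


Total stress = gamma_sat * depth
sigma = 21.9 * 18.5 = 405.15 kPa
Pore water pressure u = gamma_w * (depth - d_wt)
u = 9.81 * (18.5 - 5.3) = 129.492 kPa
Effective stress = sigma - u
sigma' = 405.15 - 129.492 = 275.66 kPa


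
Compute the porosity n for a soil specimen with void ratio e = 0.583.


Result: 0.3683

Derivation:
Using the relation n = e / (1 + e)
n = 0.583 / (1 + 0.583)
n = 0.583 / 1.583
n = 0.3683


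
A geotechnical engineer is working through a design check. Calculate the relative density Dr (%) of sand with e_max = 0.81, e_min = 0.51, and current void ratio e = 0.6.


Using Dr = (e_max - e) / (e_max - e_min) * 100
e_max - e = 0.81 - 0.6 = 0.21
e_max - e_min = 0.81 - 0.51 = 0.3
Dr = 0.21 / 0.3 * 100
Dr = 70.0 %


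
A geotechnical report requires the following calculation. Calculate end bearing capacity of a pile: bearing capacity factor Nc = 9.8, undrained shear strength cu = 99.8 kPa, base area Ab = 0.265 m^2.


Using Qb = Nc * cu * Ab
Qb = 9.8 * 99.8 * 0.265
Qb = 259.18 kN


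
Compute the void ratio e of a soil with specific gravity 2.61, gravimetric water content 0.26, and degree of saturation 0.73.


Result: 0.9296

Derivation:
Using the relation e = Gs * w / S
e = 2.61 * 0.26 / 0.73
e = 0.9296


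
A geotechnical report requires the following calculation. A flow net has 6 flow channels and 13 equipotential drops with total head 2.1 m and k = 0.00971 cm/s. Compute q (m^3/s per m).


Result: 9.411e-05 m^3/s per m

Derivation:
Convert k to m/s for unit consistency with H:
k = 0.00971 cm/s = 0.00971 / 100 m/s = 9.71e-05 m/s
Using q = k * H * Nf / Nd
Nf / Nd = 6 / 13 = 0.4615
q = 9.71e-05 * 2.1 * 0.4615
q = 9.411e-05 m^3/s per m


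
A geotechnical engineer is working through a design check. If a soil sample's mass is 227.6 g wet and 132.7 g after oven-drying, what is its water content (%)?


Using w = (m_wet - m_dry) / m_dry * 100
m_wet - m_dry = 227.6 - 132.7 = 94.9 g
w = 94.9 / 132.7 * 100
w = 71.51 %


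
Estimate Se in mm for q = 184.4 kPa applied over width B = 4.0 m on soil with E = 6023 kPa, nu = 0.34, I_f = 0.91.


Result: 98.559 mm

Derivation:
Using Se = q * B * (1 - nu^2) * I_f / E
1 - nu^2 = 1 - 0.34^2 = 0.8844
Se = 184.4 * 4.0 * 0.8844 * 0.91 / 6023
Se = 0.098559 m
Convert to mm: Se = 0.098559 * 1000 = 98.559 mm


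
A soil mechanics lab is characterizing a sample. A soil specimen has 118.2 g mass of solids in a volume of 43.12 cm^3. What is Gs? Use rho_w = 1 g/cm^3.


Using Gs = m_s / (V_s * rho_w)
Since rho_w = 1 g/cm^3:
Gs = 118.2 / 43.12
Gs = 2.741


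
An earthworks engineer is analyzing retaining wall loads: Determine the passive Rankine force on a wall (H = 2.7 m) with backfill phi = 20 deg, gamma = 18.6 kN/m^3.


Compute passive earth pressure coefficient:
Kp = tan^2(45 + phi/2) = tan^2(55.0) = 2.039607
Compute passive force:
Pp = 0.5 * Kp * gamma * H^2
Pp = 0.5 * 2.039607 * 18.6 * 2.7^2
Pp = 138.28 kN/m


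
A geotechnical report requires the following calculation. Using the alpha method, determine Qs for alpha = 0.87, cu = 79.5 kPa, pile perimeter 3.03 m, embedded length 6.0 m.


Using Qs = alpha * cu * perimeter * L
Qs = 0.87 * 79.5 * 3.03 * 6.0
Qs = 1257.42 kN


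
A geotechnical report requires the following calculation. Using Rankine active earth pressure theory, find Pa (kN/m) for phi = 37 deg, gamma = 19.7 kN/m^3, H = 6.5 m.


Compute active earth pressure coefficient:
Ka = tan^2(45 - phi/2) = tan^2(26.5) = 0.248584
Compute active force:
Pa = 0.5 * Ka * gamma * H^2
Pa = 0.5 * 0.248584 * 19.7 * 6.5^2
Pa = 103.45 kN/m


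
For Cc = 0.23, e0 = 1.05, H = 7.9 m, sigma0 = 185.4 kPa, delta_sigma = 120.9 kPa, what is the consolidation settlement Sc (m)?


Using Sc = Cc * H / (1 + e0) * log10((sigma0 + delta_sigma) / sigma0)
Stress ratio = (185.4 + 120.9) / 185.4 = 1.6521
log10(1.6521) = 0.218037
Cc * H / (1 + e0) = 0.23 * 7.9 / (1 + 1.05) = 0.886341
Sc = 0.886341 * 0.218037
Sc = 0.1933 m


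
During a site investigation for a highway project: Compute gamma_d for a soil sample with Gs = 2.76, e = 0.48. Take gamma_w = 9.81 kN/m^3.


Using gamma_d = Gs * gamma_w / (1 + e)
gamma_d = 2.76 * 9.81 / (1 + 0.48)
gamma_d = 2.76 * 9.81 / 1.48
gamma_d = 18.294 kN/m^3


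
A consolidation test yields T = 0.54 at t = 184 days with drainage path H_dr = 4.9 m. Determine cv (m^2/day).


Using cv = T * H_dr^2 / t
H_dr^2 = 4.9^2 = 24.01
cv = 0.54 * 24.01 / 184
cv = 0.07046 m^2/day


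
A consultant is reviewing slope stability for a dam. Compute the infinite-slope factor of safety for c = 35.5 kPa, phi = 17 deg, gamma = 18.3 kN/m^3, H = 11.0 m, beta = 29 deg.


Using Fs = c / (gamma*H*sin(beta)*cos(beta)) + tan(phi)/tan(beta)
Cohesion contribution = 35.5 / (18.3*11.0*sin(29)*cos(29))
Cohesion contribution = 0.415905
Friction contribution = tan(17)/tan(29) = 0.551553
Fs = 0.415905 + 0.551553
Fs = 0.967
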